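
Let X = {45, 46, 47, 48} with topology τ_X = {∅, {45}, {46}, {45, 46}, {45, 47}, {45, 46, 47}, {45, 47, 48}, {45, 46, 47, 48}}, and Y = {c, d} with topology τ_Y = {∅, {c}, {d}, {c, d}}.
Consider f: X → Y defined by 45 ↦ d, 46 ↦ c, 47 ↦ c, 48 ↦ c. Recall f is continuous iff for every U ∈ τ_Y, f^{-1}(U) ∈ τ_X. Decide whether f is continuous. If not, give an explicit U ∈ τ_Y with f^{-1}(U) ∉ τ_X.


f is NOT continuous.

Compute f^{-1}(U) for each U ∈ τ_Y:
  U = ∅: f^{-1}(U) = ∅ ∈ τ_X ✓.
  U = {c}: f^{-1}(U) = {46, 47, 48} ∉ τ_X ✗.
  U = {d}: f^{-1}(U) = {45} ∈ τ_X ✓.
  U = {c, d}: f^{-1}(U) = {45, 46, 47, 48} ∈ τ_X ✓.
Found U = {c} with f^{-1}(U) = {46, 47, 48} not in τ_X. Therefore f is NOT continuous.


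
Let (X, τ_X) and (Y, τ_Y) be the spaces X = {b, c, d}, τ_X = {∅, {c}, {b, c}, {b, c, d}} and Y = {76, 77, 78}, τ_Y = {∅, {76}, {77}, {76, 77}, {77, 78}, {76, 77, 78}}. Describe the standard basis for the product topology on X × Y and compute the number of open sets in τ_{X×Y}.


Basis B = {∅ × ∅, {c} × {76}, {c} × {77}, {b, c} × {76}, {b, c} × {77}, {c} × {76, 77}, {c} × {77, 78}, {b, c, d} × {76}, {b, c, d} × {77}, {c} × {76, 77, 78}, {b, c} × {76, 77}, {b, c} × {77, 78}, {b, c} × {76, 77, 78}, {b, c, d} × {76, 77}, {b, c, d} × {77, 78}, {b, c, d} × {76, 77, 78}}; |τ_{X×Y}| = 40.

Enumerate products U × V with U ∈ τ_X, V ∈ τ_Y (deduplicated):
  ∅ × ∅ = {} (∅)
  {c} × {76} = {(c,76)}
  {c} × {77} = {(c,77)}
  {b, c} × {76} = {(b,76), (c,76)}
  {b, c} × {77} = {(b,77), (c,77)}
  {c} × {76, 77} = {(c,76), (c,77)}
  {c} × {77, 78} = {(c,77), (c,78)}
  {b, c, d} × {76} = {(b,76), (c,76), (d,76)}
  {b, c, d} × {77} = {(b,77), (c,77), (d,77)}
  {c} × {76, 77, 78} = {(c,76), (c,77), (c,78)}
  {b, c} × {76, 77} = {(b,76), (b,77), (c,76), (c,77)}
  {b, c} × {77, 78} = {(b,77), (b,78), (c,77), (c,78)}
  {b, c} × {76, 77, 78} = {(b,76), (b,77), (b,78), (c,76), (c,77), (c,78)}
  {b, c, d} × {76, 77} = {(b,76), (b,77), (c,76), (c,77), (d,76), (d,77)}
  {b, c, d} × {77, 78} = {(b,77), (b,78), (c,77), (c,78), (d,77), (d,78)}
  {b, c, d} × {76, 77, 78} = {(b,76), (b,77), (b,78), (c,76), (c,77), (c,78), (d,76), (d,77), (d,78)}
These 16 distinct sets form the basis B.
Close under arbitrary unions to get τ_{X×Y}; counting gives |τ_{X×Y}| = 40.


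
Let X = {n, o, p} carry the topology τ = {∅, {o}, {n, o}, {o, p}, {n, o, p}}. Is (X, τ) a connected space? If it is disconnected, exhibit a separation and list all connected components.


(X, τ) is connected.

Find clopen sets (U ∈ τ with X ∖ U ∈ τ):
  U = ∅, X ∖ U = {n, o, p} — both open, so U is clopen.
  U = {n, o, p}, X ∖ U = ∅ — both open, so U is clopen.
Only trivial clopens (∅ and X) exist, so (X, τ) is connected.
Compute connected components by grouping points that agree on all clopens:
  component: {n, o, p}


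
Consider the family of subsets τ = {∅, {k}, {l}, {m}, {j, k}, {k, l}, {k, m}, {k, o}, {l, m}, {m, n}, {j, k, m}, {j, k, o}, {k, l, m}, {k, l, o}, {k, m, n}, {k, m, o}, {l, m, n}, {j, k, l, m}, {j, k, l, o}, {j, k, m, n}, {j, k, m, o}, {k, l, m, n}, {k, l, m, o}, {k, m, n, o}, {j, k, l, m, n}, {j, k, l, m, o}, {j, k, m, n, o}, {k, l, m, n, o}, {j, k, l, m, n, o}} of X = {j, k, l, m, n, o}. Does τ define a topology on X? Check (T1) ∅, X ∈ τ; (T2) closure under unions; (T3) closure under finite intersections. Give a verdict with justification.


τ is NOT a topology on X.

Axiom (T1): ∅ ∈ τ? Yes; X ∈ τ? Yes.
Axiom (T2/T3): check pairwise unions and intersections of members of τ.
Counterexample for (T2): {l} ∪ {j, k} = {j, k, l} ∉ τ. Therefore τ is NOT a topology.


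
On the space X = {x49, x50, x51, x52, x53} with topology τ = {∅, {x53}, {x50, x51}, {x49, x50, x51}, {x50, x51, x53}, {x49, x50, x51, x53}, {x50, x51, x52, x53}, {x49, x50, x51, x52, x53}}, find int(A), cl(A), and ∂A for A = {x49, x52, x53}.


int(A) = {x53}, cl(A) = {x49, x52, x53}, ∂A = {x49, x52}.

Closed sets in (X, τ) are complements of opens:
  closed(X, τ) = {∅, {x49}, {x52}, {x49, x52}, {x52, x53}, {x49, x52, x53}, {x49, x50, x51, x52}, {x49, x50, x51, x52, x53}}.
int(A) = ⋃ {U ∈ τ : U ⊆ A}. Opens contained in A: ∅, {x53}.
Taking the union of these: int(A) = {x53}.
cl(A) = ⋂ {C closed : A ⊆ C}. Closed sets containing A: {x49, x52, x53}, {x49, x50, x51, x52, x53}.
Intersecting these: cl(A) = {x49, x52, x53}.
∂A = cl(A) ∖ int(A) = {x49, x52, x53} ∖ {x53} = {x49, x52}.


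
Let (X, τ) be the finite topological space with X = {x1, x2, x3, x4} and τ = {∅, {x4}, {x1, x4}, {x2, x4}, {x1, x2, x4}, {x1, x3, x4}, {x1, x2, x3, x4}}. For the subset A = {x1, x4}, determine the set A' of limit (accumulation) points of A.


A' = {x1, x2, x3}

For each x ∈ X, list the open sets U ∈ τ with x ∈ U, then check whether U ∩ (A ∖ {x}) ≠ ∅ for every such U.
  x = x1: opens ∋ x are {x1, x4}, {x1, x2, x4}, {x1, x3, x4}, {x1, x2, x3, x4}; each meets A ∖ {x1}, so x IS a limit point.
  x = x2: opens ∋ x are {x2, x4}, {x1, x2, x4}, {x1, x2, x3, x4}; each meets A ∖ {x2}, so x IS a limit point.
  x = x3: opens ∋ x are {x1, x3, x4}, {x1, x2, x3, x4}; each meets A ∖ {x3}, so x IS a limit point.
  x = x4: open {x4} ∋ x has {x4} ∩ (A ∖ {x4}) = ∅, so x is NOT a limit point.
Collecting: A' = {x1, x2, x3}.


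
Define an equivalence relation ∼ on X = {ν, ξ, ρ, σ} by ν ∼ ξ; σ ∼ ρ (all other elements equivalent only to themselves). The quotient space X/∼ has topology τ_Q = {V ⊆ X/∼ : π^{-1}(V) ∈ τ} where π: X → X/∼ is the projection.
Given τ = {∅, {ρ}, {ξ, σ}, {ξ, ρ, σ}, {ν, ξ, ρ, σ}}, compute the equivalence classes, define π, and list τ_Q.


X/∼ = {[ν=ξ], [ρ=σ]}; |τ_Q| = 2.

Equivalence classes: [ν=ξ], [ρ=σ].
Quotient map π: X → X/∼ sends ν ↦ [ν=ξ], ξ ↦ [ν=ξ], ρ ↦ [ρ=σ], σ ↦ [ρ=σ].
For each subset V ⊆ X/∼, compute π^{-1}(V) ⊆ X and check whether π^{-1}(V) ∈ τ. V is open in τ_Q iff π^{-1}(V) ∈ τ.
  V = {}: π^{-1}(V) = ∅ ∈ τ ✓.
  V = {[ν=ξ]}: π^{-1}(V) = {ν, ξ} ∉ τ ✗.
  V = {[ρ=σ]}: π^{-1}(V) = {ρ, σ} ∉ τ ✗.
  V = {[ν=ξ], [ρ=σ]}: π^{-1}(V) = {ν, ξ, ρ, σ} ∈ τ ✓.
Open sets in the quotient: τ_Q = {{}, {[ν=ξ], [ρ=σ]}} (2 elements).


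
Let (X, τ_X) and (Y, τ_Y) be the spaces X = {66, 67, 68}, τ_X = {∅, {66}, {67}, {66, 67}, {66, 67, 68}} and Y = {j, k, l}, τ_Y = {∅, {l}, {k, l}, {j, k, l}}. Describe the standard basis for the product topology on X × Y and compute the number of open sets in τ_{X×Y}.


Basis B = {∅ × ∅, {66} × {l}, {67} × {l}, {66} × {k, l}, {66, 67} × {l}, {67} × {k, l}, {66} × {j, k, l}, {66, 67, 68} × {l}, {67} × {j, k, l}, {66, 67} × {k, l}, {66, 67} × {j, k, l}, {66, 67, 68} × {k, l}, {66, 67, 68} × {j, k, l}}; |τ_{X×Y}| = 30.

Enumerate products U × V with U ∈ τ_X, V ∈ τ_Y (deduplicated):
  ∅ × ∅ = {} (∅)
  {66} × {l} = {(66,l)}
  {67} × {l} = {(67,l)}
  {66} × {k, l} = {(66,k), (66,l)}
  {66, 67} × {l} = {(66,l), (67,l)}
  {67} × {k, l} = {(67,k), (67,l)}
  {66} × {j, k, l} = {(66,j), (66,k), (66,l)}
  {66, 67, 68} × {l} = {(66,l), (67,l), (68,l)}
  {67} × {j, k, l} = {(67,j), (67,k), (67,l)}
  {66, 67} × {k, l} = {(66,k), (66,l), (67,k), (67,l)}
  {66, 67} × {j, k, l} = {(66,j), (66,k), (66,l), (67,j), (67,k), (67,l)}
  {66, 67, 68} × {k, l} = {(66,k), (66,l), (67,k), (67,l), (68,k), (68,l)}
  {66, 67, 68} × {j, k, l} = {(66,j), (66,k), (66,l), (67,j), (67,k), (67,l), (68,j), (68,k), (68,l)}
These 13 distinct sets form the basis B.
Close under arbitrary unions to get τ_{X×Y}; counting gives |τ_{X×Y}| = 30.


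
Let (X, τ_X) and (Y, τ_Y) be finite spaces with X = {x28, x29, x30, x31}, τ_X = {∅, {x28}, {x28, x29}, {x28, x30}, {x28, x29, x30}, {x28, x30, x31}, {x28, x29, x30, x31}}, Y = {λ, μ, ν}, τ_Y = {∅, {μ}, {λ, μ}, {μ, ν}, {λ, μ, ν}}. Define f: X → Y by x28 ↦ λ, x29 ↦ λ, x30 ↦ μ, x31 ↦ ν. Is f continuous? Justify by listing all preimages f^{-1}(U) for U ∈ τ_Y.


f is NOT continuous.

Compute f^{-1}(U) for each U ∈ τ_Y:
  U = ∅: f^{-1}(U) = ∅ ∈ τ_X ✓.
  U = {μ}: f^{-1}(U) = {x30} ∉ τ_X ✗.
  U = {λ, μ}: f^{-1}(U) = {x28, x29, x30} ∈ τ_X ✓.
  U = {μ, ν}: f^{-1}(U) = {x30, x31} ∉ τ_X ✗.
  U = {λ, μ, ν}: f^{-1}(U) = {x28, x29, x30, x31} ∈ τ_X ✓.
Found U = {μ} with f^{-1}(U) = {x30} not in τ_X. Therefore f is NOT continuous.


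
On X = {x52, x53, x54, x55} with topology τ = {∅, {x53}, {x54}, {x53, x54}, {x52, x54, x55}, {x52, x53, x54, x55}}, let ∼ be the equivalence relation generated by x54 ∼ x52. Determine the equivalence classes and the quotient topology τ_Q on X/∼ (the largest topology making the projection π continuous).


X/∼ = {[x52=x54], [x53], [x55]}; |τ_Q| = 4.

Equivalence classes: [x52=x54], [x53], [x55].
Quotient map π: X → X/∼ sends x52 ↦ [x52=x54], x53 ↦ [x53], x54 ↦ [x52=x54], x55 ↦ [x55].
For each subset V ⊆ X/∼, compute π^{-1}(V) ⊆ X and check whether π^{-1}(V) ∈ τ. V is open in τ_Q iff π^{-1}(V) ∈ τ.
  V = {}: π^{-1}(V) = ∅ ∈ τ ✓.
  V = {[x52=x54]}: π^{-1}(V) = {x52, x54} ∉ τ ✗.
  V = {[x53]}: π^{-1}(V) = {x53} ∈ τ ✓.
  V = {[x52=x54], [x53]}: π^{-1}(V) = {x52, x53, x54} ∉ τ ✗.
  V = {[x55]}: π^{-1}(V) = {x55} ∉ τ ✗.
  V = {[x52=x54], [x55]}: π^{-1}(V) = {x52, x54, x55} ∈ τ ✓.
  V = {[x53], [x55]}: π^{-1}(V) = {x53, x55} ∉ τ ✗.
  V = {[x52=x54], [x53], [x55]}: π^{-1}(V) = {x52, x53, x54, x55} ∈ τ ✓.
Open sets in the quotient: τ_Q = {{}, {[x53]}, {[x52=x54], [x55]}, {[x52=x54], [x53], [x55]}} (4 elements).


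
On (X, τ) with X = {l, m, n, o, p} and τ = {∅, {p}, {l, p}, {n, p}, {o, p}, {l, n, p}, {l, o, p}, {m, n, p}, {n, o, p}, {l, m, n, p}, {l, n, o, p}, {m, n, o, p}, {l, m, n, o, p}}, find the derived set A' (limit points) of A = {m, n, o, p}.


A' = {l, m, n, o}

For each x ∈ X, list the open sets U ∈ τ with x ∈ U, then check whether U ∩ (A ∖ {x}) ≠ ∅ for every such U.
  x = l: opens ∋ x are {l, p}, {l, n, p}, {l, o, p}, {l, m, n, p}, {l, n, o, p}, {l, m, n, o, p}; each meets A ∖ {l}, so x IS a limit point.
  x = m: opens ∋ x are {m, n, p}, {l, m, n, p}, {m, n, o, p}, {l, m, n, o, p}; each meets A ∖ {m}, so x IS a limit point.
  x = n: opens ∋ x are {n, p}, {l, n, p}, {m, n, p}, {n, o, p}, {l, m, n, p}, {l, n, o, p}, {m, n, o, p}, {l, m, n, o, p}; each meets A ∖ {n}, so x IS a limit point.
  x = o: opens ∋ x are {o, p}, {l, o, p}, {n, o, p}, {l, n, o, p}, {m, n, o, p}, {l, m, n, o, p}; each meets A ∖ {o}, so x IS a limit point.
  x = p: open {p} ∋ x has {p} ∩ (A ∖ {p}) = ∅, so x is NOT a limit point.
Collecting: A' = {l, m, n, o}.


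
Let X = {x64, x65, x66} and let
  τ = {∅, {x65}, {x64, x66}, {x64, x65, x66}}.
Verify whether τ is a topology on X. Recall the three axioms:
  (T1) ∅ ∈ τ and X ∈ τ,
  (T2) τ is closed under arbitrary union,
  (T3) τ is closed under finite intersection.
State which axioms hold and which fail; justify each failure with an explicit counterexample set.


τ IS a topology on X.

Axiom (T1): ∅ ∈ τ? Yes; X ∈ τ? Yes.
Axiom (T2/T3): check pairwise unions and intersections of members of τ.
All pairwise intersections and unions checked — each lies in τ. Therefore τ satisfies (T1), (T2), (T3): it IS a topology on X.


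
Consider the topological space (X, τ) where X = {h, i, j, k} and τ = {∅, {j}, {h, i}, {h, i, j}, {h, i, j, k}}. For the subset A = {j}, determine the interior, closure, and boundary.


int(A) = {j}, cl(A) = {j, k}, ∂A = {k}.

Closed sets in (X, τ) are complements of opens:
  closed(X, τ) = {∅, {k}, {j, k}, {h, i, k}, {h, i, j, k}}.
int(A) = ⋃ {U ∈ τ : U ⊆ A}. Opens contained in A: ∅, {j}.
Taking the union of these: int(A) = {j}.
cl(A) = ⋂ {C closed : A ⊆ C}. Closed sets containing A: {j, k}, {h, i, j, k}.
Intersecting these: cl(A) = {j, k}.
∂A = cl(A) ∖ int(A) = {j, k} ∖ {j} = {k}.


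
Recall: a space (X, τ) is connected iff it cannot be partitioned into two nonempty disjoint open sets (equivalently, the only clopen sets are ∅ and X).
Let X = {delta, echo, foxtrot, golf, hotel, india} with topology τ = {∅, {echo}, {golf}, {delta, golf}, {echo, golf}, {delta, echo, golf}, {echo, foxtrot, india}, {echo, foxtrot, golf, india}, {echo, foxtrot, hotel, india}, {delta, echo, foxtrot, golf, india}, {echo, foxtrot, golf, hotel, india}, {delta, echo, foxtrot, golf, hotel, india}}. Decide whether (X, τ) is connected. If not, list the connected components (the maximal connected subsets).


(X, τ) is disconnected; components = [{delta, golf}, {echo, foxtrot, hotel, india}].

Find clopen sets (U ∈ τ with X ∖ U ∈ τ):
  U = ∅, X ∖ U = {delta, echo, foxtrot, golf, hotel, india} — both open, so U is clopen.
  U = {delta, golf}, X ∖ U = {echo, foxtrot, hotel, india} — both open, so U is clopen.
  U = {echo, foxtrot, hotel, india}, X ∖ U = {delta, golf} — both open, so U is clopen.
  U = {delta, echo, foxtrot, golf, hotel, india}, X ∖ U = ∅ — both open, so U is clopen.
Nontrivial clopen(s) exist: e.g. {delta, golf}. So (X, τ) is disconnected.
Compute connected components by grouping points that agree on all clopens:
  component: {delta, golf}
  component: {echo, foxtrot, hotel, india}


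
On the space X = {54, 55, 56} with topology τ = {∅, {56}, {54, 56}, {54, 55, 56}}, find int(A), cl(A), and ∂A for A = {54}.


int(A) = ∅, cl(A) = {54, 55}, ∂A = {54, 55}.

Closed sets in (X, τ) are complements of opens:
  closed(X, τ) = {∅, {55}, {54, 55}, {54, 55, 56}}.
int(A) = ⋃ {U ∈ τ : U ⊆ A}. Opens contained in A: ∅.
Taking the union of these: int(A) = ∅.
cl(A) = ⋂ {C closed : A ⊆ C}. Closed sets containing A: {54, 55}, {54, 55, 56}.
Intersecting these: cl(A) = {54, 55}.
∂A = cl(A) ∖ int(A) = {54, 55} ∖ ∅ = {54, 55}.


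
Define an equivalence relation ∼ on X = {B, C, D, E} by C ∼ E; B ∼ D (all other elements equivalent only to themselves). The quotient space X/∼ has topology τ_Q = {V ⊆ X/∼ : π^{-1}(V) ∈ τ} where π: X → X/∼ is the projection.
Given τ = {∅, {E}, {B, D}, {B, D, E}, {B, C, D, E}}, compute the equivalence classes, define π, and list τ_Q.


X/∼ = {[B=D], [C=E]}; |τ_Q| = 3.

Equivalence classes: [B=D], [C=E].
Quotient map π: X → X/∼ sends B ↦ [B=D], C ↦ [C=E], D ↦ [B=D], E ↦ [C=E].
For each subset V ⊆ X/∼, compute π^{-1}(V) ⊆ X and check whether π^{-1}(V) ∈ τ. V is open in τ_Q iff π^{-1}(V) ∈ τ.
  V = {}: π^{-1}(V) = ∅ ∈ τ ✓.
  V = {[B=D]}: π^{-1}(V) = {B, D} ∈ τ ✓.
  V = {[C=E]}: π^{-1}(V) = {C, E} ∉ τ ✗.
  V = {[B=D], [C=E]}: π^{-1}(V) = {B, C, D, E} ∈ τ ✓.
Open sets in the quotient: τ_Q = {{}, {[B=D]}, {[B=D], [C=E]}} (3 elements).


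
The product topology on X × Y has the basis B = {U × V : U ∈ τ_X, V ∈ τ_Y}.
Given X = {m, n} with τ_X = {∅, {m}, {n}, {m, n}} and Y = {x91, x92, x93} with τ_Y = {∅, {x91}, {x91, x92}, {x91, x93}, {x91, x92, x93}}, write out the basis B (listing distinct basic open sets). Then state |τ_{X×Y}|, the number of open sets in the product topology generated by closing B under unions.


Basis B = {∅ × ∅, {m} × {x91}, {n} × {x91}, {m} × {x91, x92}, {m} × {x91, x93}, {m, n} × {x91}, {n} × {x91, x92}, {n} × {x91, x93}, {m} × {x91, x92, x93}, {n} × {x91, x92, x93}, {m, n} × {x91, x92}, {m, n} × {x91, x93}, {m, n} × {x91, x92, x93}}; |τ_{X×Y}| = 25.

Enumerate products U × V with U ∈ τ_X, V ∈ τ_Y (deduplicated):
  ∅ × ∅ = {} (∅)
  {m} × {x91} = {(m,x91)}
  {n} × {x91} = {(n,x91)}
  {m} × {x91, x92} = {(m,x91), (m,x92)}
  {m} × {x91, x93} = {(m,x91), (m,x93)}
  {m, n} × {x91} = {(m,x91), (n,x91)}
  {n} × {x91, x92} = {(n,x91), (n,x92)}
  {n} × {x91, x93} = {(n,x91), (n,x93)}
  {m} × {x91, x92, x93} = {(m,x91), (m,x92), (m,x93)}
  {n} × {x91, x92, x93} = {(n,x91), (n,x92), (n,x93)}
  {m, n} × {x91, x92} = {(m,x91), (m,x92), (n,x91), (n,x92)}
  {m, n} × {x91, x93} = {(m,x91), (m,x93), (n,x91), (n,x93)}
  {m, n} × {x91, x92, x93} = {(m,x91), (m,x92), (m,x93), (n,x91), (n,x92), (n,x93)}
These 13 distinct sets form the basis B.
Close under arbitrary unions to get τ_{X×Y}; counting gives |τ_{X×Y}| = 25.


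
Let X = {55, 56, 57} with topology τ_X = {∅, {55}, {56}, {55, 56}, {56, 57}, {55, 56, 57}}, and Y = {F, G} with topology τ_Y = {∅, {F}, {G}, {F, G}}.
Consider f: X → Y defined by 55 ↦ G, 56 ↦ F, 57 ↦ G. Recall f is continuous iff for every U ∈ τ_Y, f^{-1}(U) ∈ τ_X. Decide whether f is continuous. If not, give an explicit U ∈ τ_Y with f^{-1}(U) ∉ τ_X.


f is NOT continuous.

Compute f^{-1}(U) for each U ∈ τ_Y:
  U = ∅: f^{-1}(U) = ∅ ∈ τ_X ✓.
  U = {F}: f^{-1}(U) = {56} ∈ τ_X ✓.
  U = {G}: f^{-1}(U) = {55, 57} ∉ τ_X ✗.
  U = {F, G}: f^{-1}(U) = {55, 56, 57} ∈ τ_X ✓.
Found U = {G} with f^{-1}(U) = {55, 57} not in τ_X. Therefore f is NOT continuous.


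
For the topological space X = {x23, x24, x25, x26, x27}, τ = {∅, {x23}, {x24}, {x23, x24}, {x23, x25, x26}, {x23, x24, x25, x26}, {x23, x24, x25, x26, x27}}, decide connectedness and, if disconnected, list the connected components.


(X, τ) is connected.

Find clopen sets (U ∈ τ with X ∖ U ∈ τ):
  U = ∅, X ∖ U = {x23, x24, x25, x26, x27} — both open, so U is clopen.
  U = {x23, x24, x25, x26, x27}, X ∖ U = ∅ — both open, so U is clopen.
Only trivial clopens (∅ and X) exist, so (X, τ) is connected.
Compute connected components by grouping points that agree on all clopens:
  component: {x23, x24, x25, x26, x27}


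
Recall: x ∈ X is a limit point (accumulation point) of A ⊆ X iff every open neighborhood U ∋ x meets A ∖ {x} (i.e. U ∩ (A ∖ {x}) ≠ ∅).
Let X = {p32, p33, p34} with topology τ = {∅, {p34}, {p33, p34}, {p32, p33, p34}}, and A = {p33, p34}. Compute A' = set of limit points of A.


A' = {p32, p33}

For each x ∈ X, list the open sets U ∈ τ with x ∈ U, then check whether U ∩ (A ∖ {x}) ≠ ∅ for every such U.
  x = p32: opens ∋ x are {p32, p33, p34}; each meets A ∖ {p32}, so x IS a limit point.
  x = p33: opens ∋ x are {p33, p34}, {p32, p33, p34}; each meets A ∖ {p33}, so x IS a limit point.
  x = p34: open {p34} ∋ x has {p34} ∩ (A ∖ {p34}) = ∅, so x is NOT a limit point.
Collecting: A' = {p32, p33}.


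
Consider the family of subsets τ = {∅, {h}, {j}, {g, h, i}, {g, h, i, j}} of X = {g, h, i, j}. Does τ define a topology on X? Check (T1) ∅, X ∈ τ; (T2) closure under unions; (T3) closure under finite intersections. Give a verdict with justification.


τ is NOT a topology on X.

Axiom (T1): ∅ ∈ τ? Yes; X ∈ τ? Yes.
Axiom (T2/T3): check pairwise unions and intersections of members of τ.
Counterexample for (T2): {h} ∪ {j} = {h, j} ∉ τ. Therefore τ is NOT a topology.


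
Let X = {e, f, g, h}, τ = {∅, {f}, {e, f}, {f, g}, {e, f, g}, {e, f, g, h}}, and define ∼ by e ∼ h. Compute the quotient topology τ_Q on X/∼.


X/∼ = {[e=h], [f], [g]}; |τ_Q| = 4.

Equivalence classes: [e=h], [f], [g].
Quotient map π: X → X/∼ sends e ↦ [e=h], f ↦ [f], g ↦ [g], h ↦ [e=h].
For each subset V ⊆ X/∼, compute π^{-1}(V) ⊆ X and check whether π^{-1}(V) ∈ τ. V is open in τ_Q iff π^{-1}(V) ∈ τ.
  V = {}: π^{-1}(V) = ∅ ∈ τ ✓.
  V = {[e=h]}: π^{-1}(V) = {e, h} ∉ τ ✗.
  V = {[f]}: π^{-1}(V) = {f} ∈ τ ✓.
  V = {[e=h], [f]}: π^{-1}(V) = {e, f, h} ∉ τ ✗.
  V = {[g]}: π^{-1}(V) = {g} ∉ τ ✗.
  V = {[e=h], [g]}: π^{-1}(V) = {e, g, h} ∉ τ ✗.
  V = {[f], [g]}: π^{-1}(V) = {f, g} ∈ τ ✓.
  V = {[e=h], [f], [g]}: π^{-1}(V) = {e, f, g, h} ∈ τ ✓.
Open sets in the quotient: τ_Q = {{}, {[f]}, {[f], [g]}, {[e=h], [f], [g]}} (4 elements).


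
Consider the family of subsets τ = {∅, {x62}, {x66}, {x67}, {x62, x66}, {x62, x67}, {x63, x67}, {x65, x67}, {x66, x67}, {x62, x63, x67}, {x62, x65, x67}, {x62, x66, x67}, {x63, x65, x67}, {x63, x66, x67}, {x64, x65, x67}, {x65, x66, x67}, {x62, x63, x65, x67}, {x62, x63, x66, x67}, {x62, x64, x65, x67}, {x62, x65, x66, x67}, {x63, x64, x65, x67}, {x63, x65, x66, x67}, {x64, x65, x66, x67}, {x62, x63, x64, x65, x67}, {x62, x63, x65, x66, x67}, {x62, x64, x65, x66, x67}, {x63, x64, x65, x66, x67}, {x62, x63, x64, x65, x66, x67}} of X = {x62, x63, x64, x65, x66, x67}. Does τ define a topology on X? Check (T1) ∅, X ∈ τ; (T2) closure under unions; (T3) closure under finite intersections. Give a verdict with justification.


τ IS a topology on X.

Axiom (T1): ∅ ∈ τ? Yes; X ∈ τ? Yes.
Axiom (T2/T3): check pairwise unions and intersections of members of τ.
All pairwise intersections and unions checked — each lies in τ. Therefore τ satisfies (T1), (T2), (T3): it IS a topology on X.


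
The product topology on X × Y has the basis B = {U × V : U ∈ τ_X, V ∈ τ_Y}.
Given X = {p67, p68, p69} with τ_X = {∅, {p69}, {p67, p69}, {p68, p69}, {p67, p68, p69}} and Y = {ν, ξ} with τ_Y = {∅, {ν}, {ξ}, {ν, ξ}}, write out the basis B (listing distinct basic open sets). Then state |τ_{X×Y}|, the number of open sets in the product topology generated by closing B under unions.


Basis B = {∅ × ∅, {p69} × {ν}, {p69} × {ξ}, {p67, p69} × {ν}, {p67, p69} × {ξ}, {p68, p69} × {ν}, {p68, p69} × {ξ}, {p69} × {ν, ξ}, {p67, p68, p69} × {ν}, {p67, p68, p69} × {ξ}, {p67, p69} × {ν, ξ}, {p68, p69} × {ν, ξ}, {p67, p68, p69} × {ν, ξ}}; |τ_{X×Y}| = 25.

Enumerate products U × V with U ∈ τ_X, V ∈ τ_Y (deduplicated):
  ∅ × ∅ = {} (∅)
  {p69} × {ν} = {(p69,ν)}
  {p69} × {ξ} = {(p69,ξ)}
  {p67, p69} × {ν} = {(p67,ν), (p69,ν)}
  {p67, p69} × {ξ} = {(p67,ξ), (p69,ξ)}
  {p68, p69} × {ν} = {(p68,ν), (p69,ν)}
  {p68, p69} × {ξ} = {(p68,ξ), (p69,ξ)}
  {p69} × {ν, ξ} = {(p69,ν), (p69,ξ)}
  {p67, p68, p69} × {ν} = {(p67,ν), (p68,ν), (p69,ν)}
  {p67, p68, p69} × {ξ} = {(p67,ξ), (p68,ξ), (p69,ξ)}
  {p67, p69} × {ν, ξ} = {(p67,ν), (p67,ξ), (p69,ν), (p69,ξ)}
  {p68, p69} × {ν, ξ} = {(p68,ν), (p68,ξ), (p69,ν), (p69,ξ)}
  {p67, p68, p69} × {ν, ξ} = {(p67,ν), (p67,ξ), (p68,ν), (p68,ξ), (p69,ν), (p69,ξ)}
These 13 distinct sets form the basis B.
Close under arbitrary unions to get τ_{X×Y}; counting gives |τ_{X×Y}| = 25.


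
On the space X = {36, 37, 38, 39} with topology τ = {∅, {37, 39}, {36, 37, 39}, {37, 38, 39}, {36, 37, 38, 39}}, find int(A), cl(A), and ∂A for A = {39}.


int(A) = ∅, cl(A) = {36, 37, 38, 39}, ∂A = {36, 37, 38, 39}.

Closed sets in (X, τ) are complements of opens:
  closed(X, τ) = {∅, {36}, {38}, {36, 38}, {36, 37, 38, 39}}.
int(A) = ⋃ {U ∈ τ : U ⊆ A}. Opens contained in A: ∅.
Taking the union of these: int(A) = ∅.
cl(A) = ⋂ {C closed : A ⊆ C}. Closed sets containing A: {36, 37, 38, 39}.
Intersecting these: cl(A) = {36, 37, 38, 39}.
∂A = cl(A) ∖ int(A) = {36, 37, 38, 39} ∖ ∅ = {36, 37, 38, 39}.


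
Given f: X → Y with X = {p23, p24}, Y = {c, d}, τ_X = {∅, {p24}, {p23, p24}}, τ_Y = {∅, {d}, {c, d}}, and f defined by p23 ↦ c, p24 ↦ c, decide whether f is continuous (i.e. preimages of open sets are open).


f IS continuous.

Compute f^{-1}(U) for each U ∈ τ_Y:
  U = ∅: f^{-1}(U) = ∅ ∈ τ_X ✓.
  U = {d}: f^{-1}(U) = ∅ ∈ τ_X ✓.
  U = {c, d}: f^{-1}(U) = {p23, p24} ∈ τ_X ✓.
Every preimage lies in τ_X, so f IS continuous.


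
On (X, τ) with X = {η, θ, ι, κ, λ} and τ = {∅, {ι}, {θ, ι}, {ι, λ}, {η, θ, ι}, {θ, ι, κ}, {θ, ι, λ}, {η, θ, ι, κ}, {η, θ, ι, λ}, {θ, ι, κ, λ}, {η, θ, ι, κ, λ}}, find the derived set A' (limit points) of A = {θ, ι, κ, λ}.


A' = {η, θ, κ, λ}

For each x ∈ X, list the open sets U ∈ τ with x ∈ U, then check whether U ∩ (A ∖ {x}) ≠ ∅ for every such U.
  x = η: opens ∋ x are {η, θ, ι}, {η, θ, ι, κ}, {η, θ, ι, λ}, {η, θ, ι, κ, λ}; each meets A ∖ {η}, so x IS a limit point.
  x = θ: opens ∋ x are {θ, ι}, {η, θ, ι}, {θ, ι, κ}, {θ, ι, λ}, {η, θ, ι, κ}, {η, θ, ι, λ}, {θ, ι, κ, λ}, {η, θ, ι, κ, λ}; each meets A ∖ {θ}, so x IS a limit point.
  x = ι: open {ι} ∋ x has {ι} ∩ (A ∖ {ι}) = ∅, so x is NOT a limit point.
  x = κ: opens ∋ x are {θ, ι, κ}, {η, θ, ι, κ}, {θ, ι, κ, λ}, {η, θ, ι, κ, λ}; each meets A ∖ {κ}, so x IS a limit point.
  x = λ: opens ∋ x are {ι, λ}, {θ, ι, λ}, {η, θ, ι, λ}, {θ, ι, κ, λ}, {η, θ, ι, κ, λ}; each meets A ∖ {λ}, so x IS a limit point.
Collecting: A' = {η, θ, κ, λ}.


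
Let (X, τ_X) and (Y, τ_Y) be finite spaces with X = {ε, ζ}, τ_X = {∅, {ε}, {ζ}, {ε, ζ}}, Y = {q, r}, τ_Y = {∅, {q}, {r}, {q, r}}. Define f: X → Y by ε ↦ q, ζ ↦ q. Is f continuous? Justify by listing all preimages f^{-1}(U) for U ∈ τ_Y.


f IS continuous.

Compute f^{-1}(U) for each U ∈ τ_Y:
  U = ∅: f^{-1}(U) = ∅ ∈ τ_X ✓.
  U = {q}: f^{-1}(U) = {ε, ζ} ∈ τ_X ✓.
  U = {r}: f^{-1}(U) = ∅ ∈ τ_X ✓.
  U = {q, r}: f^{-1}(U) = {ε, ζ} ∈ τ_X ✓.
Every preimage lies in τ_X, so f IS continuous.


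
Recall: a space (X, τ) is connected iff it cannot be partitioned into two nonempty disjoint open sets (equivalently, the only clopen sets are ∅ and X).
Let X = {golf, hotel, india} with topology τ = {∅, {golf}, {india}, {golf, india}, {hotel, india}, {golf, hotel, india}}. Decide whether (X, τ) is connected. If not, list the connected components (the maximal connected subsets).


(X, τ) is disconnected; components = [{golf}, {hotel, india}].

Find clopen sets (U ∈ τ with X ∖ U ∈ τ):
  U = ∅, X ∖ U = {golf, hotel, india} — both open, so U is clopen.
  U = {golf}, X ∖ U = {hotel, india} — both open, so U is clopen.
  U = {hotel, india}, X ∖ U = {golf} — both open, so U is clopen.
  U = {golf, hotel, india}, X ∖ U = ∅ — both open, so U is clopen.
Nontrivial clopen(s) exist: e.g. {hotel, india}. So (X, τ) is disconnected.
Compute connected components by grouping points that agree on all clopens:
  component: {golf}
  component: {hotel, india}


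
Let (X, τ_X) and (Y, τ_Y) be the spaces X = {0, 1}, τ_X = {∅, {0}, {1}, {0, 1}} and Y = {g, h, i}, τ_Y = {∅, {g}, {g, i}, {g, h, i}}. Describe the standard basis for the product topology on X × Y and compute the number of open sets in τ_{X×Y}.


Basis B = {∅ × ∅, {0} × {g}, {1} × {g}, {0} × {g, i}, {0, 1} × {g}, {1} × {g, i}, {0} × {g, h, i}, {1} × {g, h, i}, {0, 1} × {g, i}, {0, 1} × {g, h, i}}; |τ_{X×Y}| = 16.

Enumerate products U × V with U ∈ τ_X, V ∈ τ_Y (deduplicated):
  ∅ × ∅ = {} (∅)
  {0} × {g} = {(0,g)}
  {1} × {g} = {(1,g)}
  {0} × {g, i} = {(0,g), (0,i)}
  {0, 1} × {g} = {(0,g), (1,g)}
  {1} × {g, i} = {(1,g), (1,i)}
  {0} × {g, h, i} = {(0,g), (0,h), (0,i)}
  {1} × {g, h, i} = {(1,g), (1,h), (1,i)}
  {0, 1} × {g, i} = {(0,g), (0,i), (1,g), (1,i)}
  {0, 1} × {g, h, i} = {(0,g), (0,h), (0,i), (1,g), (1,h), (1,i)}
These 10 distinct sets form the basis B.
Close under arbitrary unions to get τ_{X×Y}; counting gives |τ_{X×Y}| = 16.


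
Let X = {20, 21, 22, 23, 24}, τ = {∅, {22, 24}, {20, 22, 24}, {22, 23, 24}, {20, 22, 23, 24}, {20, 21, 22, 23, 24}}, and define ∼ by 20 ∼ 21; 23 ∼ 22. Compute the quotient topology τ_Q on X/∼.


X/∼ = {[20=21], [22=23], [24]}; |τ_Q| = 3.

Equivalence classes: [20=21], [22=23], [24].
Quotient map π: X → X/∼ sends 20 ↦ [20=21], 21 ↦ [20=21], 22 ↦ [22=23], 23 ↦ [22=23], 24 ↦ [24].
For each subset V ⊆ X/∼, compute π^{-1}(V) ⊆ X and check whether π^{-1}(V) ∈ τ. V is open in τ_Q iff π^{-1}(V) ∈ τ.
  V = {}: π^{-1}(V) = ∅ ∈ τ ✓.
  V = {[20=21]}: π^{-1}(V) = {20, 21} ∉ τ ✗.
  V = {[22=23]}: π^{-1}(V) = {22, 23} ∉ τ ✗.
  V = {[20=21], [22=23]}: π^{-1}(V) = {20, 21, 22, 23} ∉ τ ✗.
  V = {[24]}: π^{-1}(V) = {24} ∉ τ ✗.
  V = {[20=21], [24]}: π^{-1}(V) = {20, 21, 24} ∉ τ ✗.
  V = {[22=23], [24]}: π^{-1}(V) = {22, 23, 24} ∈ τ ✓.
  V = {[20=21], [22=23], [24]}: π^{-1}(V) = {20, 21, 22, 23, 24} ∈ τ ✓.
Open sets in the quotient: τ_Q = {{}, {[22=23], [24]}, {[20=21], [22=23], [24]}} (3 elements).


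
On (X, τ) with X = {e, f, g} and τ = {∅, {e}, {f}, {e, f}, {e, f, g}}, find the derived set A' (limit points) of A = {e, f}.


A' = {g}

For each x ∈ X, list the open sets U ∈ τ with x ∈ U, then check whether U ∩ (A ∖ {x}) ≠ ∅ for every such U.
  x = e: open {e} ∋ x has {e} ∩ (A ∖ {e}) = ∅, so x is NOT a limit point.
  x = f: open {f} ∋ x has {f} ∩ (A ∖ {f}) = ∅, so x is NOT a limit point.
  x = g: opens ∋ x are {e, f, g}; each meets A ∖ {g}, so x IS a limit point.
Collecting: A' = {g}.


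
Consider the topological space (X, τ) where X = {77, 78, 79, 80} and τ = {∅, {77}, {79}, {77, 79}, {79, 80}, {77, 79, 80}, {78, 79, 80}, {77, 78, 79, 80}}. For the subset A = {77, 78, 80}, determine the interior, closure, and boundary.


int(A) = {77}, cl(A) = {77, 78, 80}, ∂A = {78, 80}.

Closed sets in (X, τ) are complements of opens:
  closed(X, τ) = {∅, {77}, {78}, {77, 78}, {78, 80}, {77, 78, 80}, {78, 79, 80}, {77, 78, 79, 80}}.
int(A) = ⋃ {U ∈ τ : U ⊆ A}. Opens contained in A: ∅, {77}.
Taking the union of these: int(A) = {77}.
cl(A) = ⋂ {C closed : A ⊆ C}. Closed sets containing A: {77, 78, 80}, {77, 78, 79, 80}.
Intersecting these: cl(A) = {77, 78, 80}.
∂A = cl(A) ∖ int(A) = {77, 78, 80} ∖ {77} = {78, 80}.


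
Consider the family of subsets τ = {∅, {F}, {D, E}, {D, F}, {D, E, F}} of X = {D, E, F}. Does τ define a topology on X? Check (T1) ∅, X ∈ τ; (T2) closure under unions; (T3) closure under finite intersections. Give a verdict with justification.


τ is NOT a topology on X.

Axiom (T1): ∅ ∈ τ? Yes; X ∈ τ? Yes.
Axiom (T2/T3): check pairwise unions and intersections of members of τ.
Counterexample for (T3): {D, E} ∩ {D, F} = {D} ∉ τ. Therefore τ is NOT a topology.


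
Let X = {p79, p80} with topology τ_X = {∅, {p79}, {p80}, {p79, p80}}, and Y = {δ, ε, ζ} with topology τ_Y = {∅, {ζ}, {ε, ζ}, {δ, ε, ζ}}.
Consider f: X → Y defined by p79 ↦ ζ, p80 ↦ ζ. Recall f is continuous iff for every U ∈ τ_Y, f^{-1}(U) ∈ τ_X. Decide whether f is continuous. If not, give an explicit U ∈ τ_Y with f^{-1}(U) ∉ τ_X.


f IS continuous.

Compute f^{-1}(U) for each U ∈ τ_Y:
  U = ∅: f^{-1}(U) = ∅ ∈ τ_X ✓.
  U = {ζ}: f^{-1}(U) = {p79, p80} ∈ τ_X ✓.
  U = {ε, ζ}: f^{-1}(U) = {p79, p80} ∈ τ_X ✓.
  U = {δ, ε, ζ}: f^{-1}(U) = {p79, p80} ∈ τ_X ✓.
Every preimage lies in τ_X, so f IS continuous.


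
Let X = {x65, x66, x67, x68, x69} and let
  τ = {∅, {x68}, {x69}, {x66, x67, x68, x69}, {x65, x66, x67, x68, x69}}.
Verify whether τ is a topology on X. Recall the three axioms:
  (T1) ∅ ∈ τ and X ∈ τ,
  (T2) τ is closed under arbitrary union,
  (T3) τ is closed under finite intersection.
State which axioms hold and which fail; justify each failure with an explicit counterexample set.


τ is NOT a topology on X.

Axiom (T1): ∅ ∈ τ? Yes; X ∈ τ? Yes.
Axiom (T2/T3): check pairwise unions and intersections of members of τ.
Counterexample for (T2): {x68} ∪ {x69} = {x68, x69} ∉ τ. Therefore τ is NOT a topology.


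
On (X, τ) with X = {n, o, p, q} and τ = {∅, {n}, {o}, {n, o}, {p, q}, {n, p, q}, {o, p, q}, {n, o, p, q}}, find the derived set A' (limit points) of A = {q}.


A' = {p}

For each x ∈ X, list the open sets U ∈ τ with x ∈ U, then check whether U ∩ (A ∖ {x}) ≠ ∅ for every such U.
  x = n: open {n} ∋ x has {n} ∩ (A ∖ {n}) = ∅, so x is NOT a limit point.
  x = o: open {o} ∋ x has {o} ∩ (A ∖ {o}) = ∅, so x is NOT a limit point.
  x = p: opens ∋ x are {p, q}, {n, p, q}, {o, p, q}, {n, o, p, q}; each meets A ∖ {p}, so x IS a limit point.
  x = q: open {p, q} ∋ x has {p, q} ∩ (A ∖ {q}) = ∅, so x is NOT a limit point.
Collecting: A' = {p}.


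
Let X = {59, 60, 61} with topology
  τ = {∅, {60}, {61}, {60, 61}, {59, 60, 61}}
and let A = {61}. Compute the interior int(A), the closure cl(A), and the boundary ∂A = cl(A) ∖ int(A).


int(A) = {61}, cl(A) = {59, 61}, ∂A = {59}.

Closed sets in (X, τ) are complements of opens:
  closed(X, τ) = {∅, {59}, {59, 60}, {59, 61}, {59, 60, 61}}.
int(A) = ⋃ {U ∈ τ : U ⊆ A}. Opens contained in A: ∅, {61}.
Taking the union of these: int(A) = {61}.
cl(A) = ⋂ {C closed : A ⊆ C}. Closed sets containing A: {59, 61}, {59, 60, 61}.
Intersecting these: cl(A) = {59, 61}.
∂A = cl(A) ∖ int(A) = {59, 61} ∖ {61} = {59}.


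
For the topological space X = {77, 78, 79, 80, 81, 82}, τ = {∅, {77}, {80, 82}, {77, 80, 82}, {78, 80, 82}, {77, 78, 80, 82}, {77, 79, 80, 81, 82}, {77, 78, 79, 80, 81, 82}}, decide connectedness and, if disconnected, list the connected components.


(X, τ) is connected.

Find clopen sets (U ∈ τ with X ∖ U ∈ τ):
  U = ∅, X ∖ U = {77, 78, 79, 80, 81, 82} — both open, so U is clopen.
  U = {77, 78, 79, 80, 81, 82}, X ∖ U = ∅ — both open, so U is clopen.
Only trivial clopens (∅ and X) exist, so (X, τ) is connected.
Compute connected components by grouping points that agree on all clopens:
  component: {77, 78, 79, 80, 81, 82}


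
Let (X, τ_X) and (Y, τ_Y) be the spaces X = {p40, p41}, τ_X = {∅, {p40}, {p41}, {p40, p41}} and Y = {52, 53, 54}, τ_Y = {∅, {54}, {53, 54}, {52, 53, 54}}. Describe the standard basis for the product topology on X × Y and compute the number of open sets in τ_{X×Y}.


Basis B = {∅ × ∅, {p40} × {54}, {p41} × {54}, {p40} × {53, 54}, {p40, p41} × {54}, {p41} × {53, 54}, {p40} × {52, 53, 54}, {p41} × {52, 53, 54}, {p40, p41} × {53, 54}, {p40, p41} × {52, 53, 54}}; |τ_{X×Y}| = 16.

Enumerate products U × V with U ∈ τ_X, V ∈ τ_Y (deduplicated):
  ∅ × ∅ = {} (∅)
  {p40} × {54} = {(p40,54)}
  {p41} × {54} = {(p41,54)}
  {p40} × {53, 54} = {(p40,53), (p40,54)}
  {p40, p41} × {54} = {(p40,54), (p41,54)}
  {p41} × {53, 54} = {(p41,53), (p41,54)}
  {p40} × {52, 53, 54} = {(p40,52), (p40,53), (p40,54)}
  {p41} × {52, 53, 54} = {(p41,52), (p41,53), (p41,54)}
  {p40, p41} × {53, 54} = {(p40,53), (p40,54), (p41,53), (p41,54)}
  {p40, p41} × {52, 53, 54} = {(p40,52), (p40,53), (p40,54), (p41,52), (p41,53), (p41,54)}
These 10 distinct sets form the basis B.
Close under arbitrary unions to get τ_{X×Y}; counting gives |τ_{X×Y}| = 16.


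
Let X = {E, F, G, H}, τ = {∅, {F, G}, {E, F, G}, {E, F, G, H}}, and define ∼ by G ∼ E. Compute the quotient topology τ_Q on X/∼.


X/∼ = {[E=G], [F], [H]}; |τ_Q| = 3.

Equivalence classes: [E=G], [F], [H].
Quotient map π: X → X/∼ sends E ↦ [E=G], F ↦ [F], G ↦ [E=G], H ↦ [H].
For each subset V ⊆ X/∼, compute π^{-1}(V) ⊆ X and check whether π^{-1}(V) ∈ τ. V is open in τ_Q iff π^{-1}(V) ∈ τ.
  V = {}: π^{-1}(V) = ∅ ∈ τ ✓.
  V = {[E=G]}: π^{-1}(V) = {E, G} ∉ τ ✗.
  V = {[F]}: π^{-1}(V) = {F} ∉ τ ✗.
  V = {[E=G], [F]}: π^{-1}(V) = {E, F, G} ∈ τ ✓.
  V = {[H]}: π^{-1}(V) = {H} ∉ τ ✗.
  V = {[E=G], [H]}: π^{-1}(V) = {E, G, H} ∉ τ ✗.
  V = {[F], [H]}: π^{-1}(V) = {F, H} ∉ τ ✗.
  V = {[E=G], [F], [H]}: π^{-1}(V) = {E, F, G, H} ∈ τ ✓.
Open sets in the quotient: τ_Q = {{}, {[E=G], [F]}, {[E=G], [F], [H]}} (3 elements).


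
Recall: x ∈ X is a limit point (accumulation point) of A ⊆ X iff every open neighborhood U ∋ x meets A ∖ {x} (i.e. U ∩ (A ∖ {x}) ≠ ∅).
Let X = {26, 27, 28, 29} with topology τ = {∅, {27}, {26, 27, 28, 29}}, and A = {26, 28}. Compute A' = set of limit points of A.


A' = {26, 28, 29}

For each x ∈ X, list the open sets U ∈ τ with x ∈ U, then check whether U ∩ (A ∖ {x}) ≠ ∅ for every such U.
  x = 26: opens ∋ x are {26, 27, 28, 29}; each meets A ∖ {26}, so x IS a limit point.
  x = 27: open {27} ∋ x has {27} ∩ (A ∖ {27}) = ∅, so x is NOT a limit point.
  x = 28: opens ∋ x are {26, 27, 28, 29}; each meets A ∖ {28}, so x IS a limit point.
  x = 29: opens ∋ x are {26, 27, 28, 29}; each meets A ∖ {29}, so x IS a limit point.
Collecting: A' = {26, 28, 29}.


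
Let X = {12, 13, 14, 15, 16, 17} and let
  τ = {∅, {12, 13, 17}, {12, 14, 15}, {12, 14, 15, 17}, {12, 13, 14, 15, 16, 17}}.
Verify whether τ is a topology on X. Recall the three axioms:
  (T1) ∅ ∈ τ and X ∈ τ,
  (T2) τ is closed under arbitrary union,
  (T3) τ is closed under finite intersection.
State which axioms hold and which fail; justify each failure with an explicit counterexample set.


τ is NOT a topology on X.

Axiom (T1): ∅ ∈ τ? Yes; X ∈ τ? Yes.
Axiom (T2/T3): check pairwise unions and intersections of members of τ.
Counterexample for (T3): {12, 13, 17} ∩ {12, 14, 15} = {12} ∉ τ. Therefore τ is NOT a topology.


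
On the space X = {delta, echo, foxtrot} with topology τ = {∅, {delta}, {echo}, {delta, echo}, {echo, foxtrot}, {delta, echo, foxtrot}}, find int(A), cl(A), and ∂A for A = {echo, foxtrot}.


int(A) = {echo, foxtrot}, cl(A) = {echo, foxtrot}, ∂A = ∅.

Closed sets in (X, τ) are complements of opens:
  closed(X, τ) = {∅, {delta}, {foxtrot}, {delta, foxtrot}, {echo, foxtrot}, {delta, echo, foxtrot}}.
int(A) = ⋃ {U ∈ τ : U ⊆ A}. Opens contained in A: ∅, {echo}, {echo, foxtrot}.
Taking the union of these: int(A) = {echo, foxtrot}.
cl(A) = ⋂ {C closed : A ⊆ C}. Closed sets containing A: {echo, foxtrot}, {delta, echo, foxtrot}.
Intersecting these: cl(A) = {echo, foxtrot}.
∂A = cl(A) ∖ int(A) = {echo, foxtrot} ∖ {echo, foxtrot} = ∅.


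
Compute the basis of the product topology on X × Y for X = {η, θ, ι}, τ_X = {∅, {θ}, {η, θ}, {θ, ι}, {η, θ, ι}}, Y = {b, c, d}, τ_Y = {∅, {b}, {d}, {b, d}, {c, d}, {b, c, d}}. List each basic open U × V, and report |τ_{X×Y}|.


Basis B = {∅ × ∅, {θ} × {b}, {θ} × {d}, {η, θ} × {b}, {η, θ} × {d}, {θ} × {b, d}, {θ, ι} × {b}, {θ} × {c, d}, {θ, ι} × {d}, {η, θ, ι} × {b}, {η, θ, ι} × {d}, {θ} × {b, c, d}, {η, θ} × {b, d}, {η, θ} × {c, d}, {θ, ι} × {b, d}, {θ, ι} × {c, d}, {η, θ} × {b, c, d}, {η, θ, ι} × {b, d}, {η, θ, ι} × {c, d}, {θ, ι} × {b, c, d}, {η, θ, ι} × {b, c, d}}; |τ_{X×Y}| = 70.

Enumerate products U × V with U ∈ τ_X, V ∈ τ_Y (deduplicated):
  ∅ × ∅ = {} (∅)
  {θ} × {b} = {(θ,b)}
  {θ} × {d} = {(θ,d)}
  {η, θ} × {b} = {(η,b), (θ,b)}
  {η, θ} × {d} = {(η,d), (θ,d)}
  {θ} × {b, d} = {(θ,b), (θ,d)}
  {θ, ι} × {b} = {(θ,b), (ι,b)}
  {θ} × {c, d} = {(θ,c), (θ,d)}
  {θ, ι} × {d} = {(θ,d), (ι,d)}
  {η, θ, ι} × {b} = {(η,b), (θ,b), (ι,b)}
  {η, θ, ι} × {d} = {(η,d), (θ,d), (ι,d)}
  {θ} × {b, c, d} = {(θ,b), (θ,c), (θ,d)}
  {η, θ} × {b, d} = {(η,b), (η,d), (θ,b), (θ,d)}
  {η, θ} × {c, d} = {(η,c), (η,d), (θ,c), (θ,d)}
  {θ, ι} × {b, d} = {(θ,b), (θ,d), (ι,b), (ι,d)}
  {θ, ι} × {c, d} = {(θ,c), (θ,d), (ι,c), (ι,d)}
  {η, θ} × {b, c, d} = {(η,b), (η,c), (η,d), (θ,b), (θ,c), (θ,d)}
  {η, θ, ι} × {b, d} = {(η,b), (η,d), (θ,b), (θ,d), (ι,b), (ι,d)}
  {η, θ, ι} × {c, d} = {(η,c), (η,d), (θ,c), (θ,d), (ι,c), (ι,d)}
  {θ, ι} × {b, c, d} = {(θ,b), (θ,c), (θ,d), (ι,b), (ι,c), (ι,d)}
  {η, θ, ι} × {b, c, d} = {(η,b), (η,c), (η,d), (θ,b), (θ,c), (θ,d), (ι,b), (ι,c), (ι,d)}
These 21 distinct sets form the basis B.
Close under arbitrary unions to get τ_{X×Y}; counting gives |τ_{X×Y}| = 70.


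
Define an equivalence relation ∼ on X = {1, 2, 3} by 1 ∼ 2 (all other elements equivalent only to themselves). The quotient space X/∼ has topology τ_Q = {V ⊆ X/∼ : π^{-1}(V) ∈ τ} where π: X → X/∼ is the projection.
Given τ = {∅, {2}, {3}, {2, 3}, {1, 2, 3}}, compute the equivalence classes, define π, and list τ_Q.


X/∼ = {[1=2], [3]}; |τ_Q| = 3.

Equivalence classes: [1=2], [3].
Quotient map π: X → X/∼ sends 1 ↦ [1=2], 2 ↦ [1=2], 3 ↦ [3].
For each subset V ⊆ X/∼, compute π^{-1}(V) ⊆ X and check whether π^{-1}(V) ∈ τ. V is open in τ_Q iff π^{-1}(V) ∈ τ.
  V = {}: π^{-1}(V) = ∅ ∈ τ ✓.
  V = {[1=2]}: π^{-1}(V) = {1, 2} ∉ τ ✗.
  V = {[3]}: π^{-1}(V) = {3} ∈ τ ✓.
  V = {[1=2], [3]}: π^{-1}(V) = {1, 2, 3} ∈ τ ✓.
Open sets in the quotient: τ_Q = {{}, {[3]}, {[1=2], [3]}} (3 elements).
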